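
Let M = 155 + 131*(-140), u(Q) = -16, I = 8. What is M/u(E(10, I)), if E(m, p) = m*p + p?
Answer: 18185/16 ≈ 1136.6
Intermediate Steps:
E(m, p) = p + m*p
M = -18185 (M = 155 - 18340 = -18185)
M/u(E(10, I)) = -18185/(-16) = -18185*(-1/16) = 18185/16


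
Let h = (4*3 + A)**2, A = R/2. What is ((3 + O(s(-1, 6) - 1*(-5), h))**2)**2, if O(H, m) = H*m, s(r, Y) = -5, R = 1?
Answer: 81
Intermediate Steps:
A = 1/2 ≈ 0.50000
h = 625/4 (h = (4*3 + 1/2)**2 = (12 + 1/2)**2 = (25/2)**2 = 625/4 ≈ 156.25)
((3 + O(s(-1, 6) - 1*(-5), h))**2)**2 = ((3 + (-5 - 1*(-5))*(625/4))**2)**2 = ((3 + (-5 + 5)*(625/4))**2)**2 = ((3 + 0*(625/4))**2)**2 = ((3 + 0)**2)**2 = (3**2)**2 = 9**2 = 81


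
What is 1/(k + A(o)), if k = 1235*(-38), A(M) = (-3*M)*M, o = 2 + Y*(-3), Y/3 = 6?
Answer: -1/55042 ≈ -1.8168e-5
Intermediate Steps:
Y = 18 (Y = 3*6 = 18)
o = -52 (o = 2 + 18*(-3) = 2 - 54 = -52)
A(M) = -3*M²
k = -46930
1/(k + A(o)) = 1/(-46930 - 3*(-52)²) = 1/(-46930 - 3*2704) = 1/(-46930 - 8112) = 1/(-55042) = -1/55042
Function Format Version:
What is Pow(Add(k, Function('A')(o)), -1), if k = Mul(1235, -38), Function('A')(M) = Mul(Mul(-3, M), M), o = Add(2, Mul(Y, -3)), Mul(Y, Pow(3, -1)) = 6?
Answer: Rational(-1, 55042) ≈ -1.8168e-5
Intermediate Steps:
Y = 18 (Y = Mul(3, 6) = 18)
o = -52 (o = Add(2, Mul(18, -3)) = Add(2, -54) = -52)
Function('A')(M) = Mul(-3, Pow(M, 2))
k = -46930
Pow(Add(k, Function('A')(o)), -1) = Pow(Add(-46930, Mul(-3, Pow(-52, 2))), -1) = Pow(Add(-46930, Mul(-3, 2704)), -1) = Pow(Add(-46930, -8112), -1) = Pow(-55042, -1) = Rational(-1, 55042)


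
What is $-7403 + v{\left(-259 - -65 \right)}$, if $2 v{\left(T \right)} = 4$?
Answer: $-7401$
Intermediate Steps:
$v{\left(T \right)} = 2$ ($v{\left(T \right)} = \frac{1}{2} \cdot 4 = 2$)
$-7403 + v{\left(-259 - -65 \right)} = -7403 + 2 = -7401$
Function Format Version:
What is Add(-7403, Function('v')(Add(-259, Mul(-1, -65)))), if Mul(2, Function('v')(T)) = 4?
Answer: -7401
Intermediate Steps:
Function('v')(T) = 2 (Function('v')(T) = Mul(Rational(1, 2), 4) = 2)
Add(-7403, Function('v')(Add(-259, Mul(-1, -65)))) = Add(-7403, 2) = -7401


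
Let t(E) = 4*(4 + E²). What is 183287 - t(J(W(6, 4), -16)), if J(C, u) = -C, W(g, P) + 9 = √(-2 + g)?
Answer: 183075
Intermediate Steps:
W(g, P) = -9 + √(-2 + g)
t(E) = 16 + 4*E²
183287 - t(J(W(6, 4), -16)) = 183287 - (16 + 4*(-(-9 + √(-2 + 6)))²) = 183287 - (16 + 4*(-(-9 + √4))²) = 183287 - (16 + 4*(-(-9 + 2))²) = 183287 - (16 + 4*(-1*(-7))²) = 183287 - (16 + 4*7²) = 183287 - (16 + 4*49) = 183287 - (16 + 196) = 183287 - 1*212 = 183287 - 212 = 183075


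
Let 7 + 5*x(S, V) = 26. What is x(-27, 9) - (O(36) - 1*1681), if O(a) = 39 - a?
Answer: 8409/5 ≈ 1681.8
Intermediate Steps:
x(S, V) = 19/5 (x(S, V) = -7/5 + (1/5)*26 = -7/5 + 26/5 = 19/5)
x(-27, 9) - (O(36) - 1*1681) = 19/5 - ((39 - 1*36) - 1*1681) = 19/5 - ((39 - 36) - 1681) = 19/5 - (3 - 1681) = 19/5 - 1*(-1678) = 19/5 + 1678 = 8409/5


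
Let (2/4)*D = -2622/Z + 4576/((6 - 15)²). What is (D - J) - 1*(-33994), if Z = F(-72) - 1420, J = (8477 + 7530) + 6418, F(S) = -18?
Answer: 680559661/58239 ≈ 11686.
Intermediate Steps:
J = 22425 (J = 16007 + 6418 = 22425)
Z = -1438 (Z = -18 - 1420 = -1438)
D = 6792670/58239 (D = 2*(-2622/(-1438) + 4576/((6 - 15)²)) = 2*(-2622*(-1/1438) + 4576/((-9)²)) = 2*(1311/719 + 4576/81) = 2*(3396335/58239) = 6792670/58239 ≈ 116.63)
(D - J) - 1*(-33994) = (6792670/58239 - 1*22425) - 1*(-33994) = (6792670/58239 - 22425) + 33994 = -1299216905/58239 + 33994 = 680559661/58239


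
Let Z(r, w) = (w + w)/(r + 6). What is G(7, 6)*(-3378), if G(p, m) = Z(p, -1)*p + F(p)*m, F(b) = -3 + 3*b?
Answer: -4695420/13 ≈ -3.6119e+5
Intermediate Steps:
Z(r, w) = 2*w/(6 + r) (Z(r, w) = (2*w)/(6 + r) = 2*w/(6 + r))
G(p, m) = m*(-3 + 3*p) - 2*p/(6 + p) (G(p, m) = (2*(-1)/(6 + p))*p + (-3 + 3*p)*m = (-2/(6 + p))*p + m*(-3 + 3*p) = -2*p/(6 + p) + m*(-3 + 3*p) = m*(-3 + 3*p) - 2*p/(6 + p))
G(7, 6)*(-3378) = ((-2*7 + 3*6*(-1 + 7)*(6 + 7))/(6 + 7))*(-3378) = ((-14 + 3*6*6*13)/13)*(-3378) = ((-14 + 1404)/13)*(-3378) = ((1/13)*1390)*(-3378) = (1390/13)*(-3378) = -4695420/13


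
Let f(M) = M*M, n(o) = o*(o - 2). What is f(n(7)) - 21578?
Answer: -20353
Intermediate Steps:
n(o) = o*(-2 + o)
f(M) = M²
f(n(7)) - 21578 = (7*(-2 + 7))² - 21578 = (7*5)² - 21578 = 35² - 21578 = 1225 - 21578 = -20353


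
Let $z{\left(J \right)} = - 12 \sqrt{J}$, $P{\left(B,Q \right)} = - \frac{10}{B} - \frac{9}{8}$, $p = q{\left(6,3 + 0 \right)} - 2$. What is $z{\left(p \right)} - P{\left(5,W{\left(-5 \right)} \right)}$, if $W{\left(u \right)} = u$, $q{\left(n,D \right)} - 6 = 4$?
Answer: $\frac{25}{8} - 24 \sqrt{2} \approx -30.816$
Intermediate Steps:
$q{\left(n,D \right)} = 10$ ($q{\left(n,D \right)} = 6 + 4 = 10$)
$p = 8$ ($p = 10 - 2 = 8$)
$P{\left(B,Q \right)} = - \frac{9}{8} - \frac{10}{B}$ ($P{\left(B,Q \right)} = - \frac{10}{B} - \frac{9}{8} = - \frac{9}{8} - \frac{10}{B}$)
$z{\left(p \right)} - P{\left(5,W{\left(-5 \right)} \right)} = - 12 \sqrt{8} - \left(- \frac{9}{8} - \frac{10}{5}\right) = - 12 \cdot 2 \sqrt{2} - \left(- \frac{9}{8} - 2\right) = - 24 \sqrt{2} - \left(- \frac{9}{8} - 2\right) = - 24 \sqrt{2} - - \frac{25}{8} = - 24 \sqrt{2} + \frac{25}{8} = \frac{25}{8} - 24 \sqrt{2}$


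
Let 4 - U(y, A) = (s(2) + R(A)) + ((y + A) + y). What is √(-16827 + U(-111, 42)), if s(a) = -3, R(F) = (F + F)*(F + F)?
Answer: 4*I*√1481 ≈ 153.94*I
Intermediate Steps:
R(F) = 4*F² (R(F) = (2*F)*(2*F) = 4*F²)
U(y, A) = 7 - A - 4*A² - 2*y (U(y, A) = 4 - ((-3 + 4*A²) + ((y + A) + y)) = 4 - ((-3 + 4*A²) + ((A + y) + y)) = 4 - ((-3 + 4*A²) + (A + 2*y)) = 4 - (-3 + A + 2*y + 4*A²) = 4 + (3 - A - 4*A² - 2*y) = 7 - A - 4*A² - 2*y)
√(-16827 + U(-111, 42)) = √(-16827 + (7 - 1*42 - 4*42² - 2*(-111))) = √(-16827 + (7 - 42 - 4*1764 + 222)) = √(-16827 + (7 - 42 - 7056 + 222)) = √(-16827 - 6869) = √(-23696) = 4*I*√1481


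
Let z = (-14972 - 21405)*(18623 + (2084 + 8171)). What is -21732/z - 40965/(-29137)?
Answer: 7172360187679/5101378831637 ≈ 1.4060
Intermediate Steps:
z = -1050495006 (z = -36377*(18623 + 10255) = -36377*28878 = -1050495006)
-21732/z - 40965/(-29137) = -21732/(-1050495006) - 40965/(-29137) = -21732*(-1/1050495006) - 40965*(-1/29137) = 3622/175082501 + 40965/29137 = 7172360187679/5101378831637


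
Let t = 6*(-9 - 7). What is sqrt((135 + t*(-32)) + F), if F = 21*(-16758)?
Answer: I*sqrt(348711) ≈ 590.52*I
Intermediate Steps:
t = -96 (t = 6*(-16) = -96)
F = -351918
sqrt((135 + t*(-32)) + F) = sqrt((135 - 96*(-32)) - 351918) = sqrt((135 + 3072) - 351918) = sqrt(3207 - 351918) = sqrt(-348711) = I*sqrt(348711)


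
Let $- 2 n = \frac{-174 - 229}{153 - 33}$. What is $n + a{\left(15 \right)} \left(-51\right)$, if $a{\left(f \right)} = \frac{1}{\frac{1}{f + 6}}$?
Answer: $- \frac{256637}{240} \approx -1069.3$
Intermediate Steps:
$n = \frac{403}{240}$ ($n = - \frac{\left(-174 - 229\right) \frac{1}{153 - 33}}{2} = - \frac{\left(-403\right) \frac{1}{120}}{2} = \left(- \frac{1}{2}\right) \left(- \frac{403}{120}\right) = \frac{403}{240} \approx 1.6792$)
$a{\left(f \right)} = 6 + f$ ($a{\left(f \right)} = \frac{1}{\frac{1}{6 + f}} = 6 + f$)
$n + a{\left(15 \right)} \left(-51\right) = \frac{403}{240} + \left(6 + 15\right) \left(-51\right) = \frac{403}{240} + 21 \left(-51\right) = \frac{403}{240} - 1071 = - \frac{256637}{240}$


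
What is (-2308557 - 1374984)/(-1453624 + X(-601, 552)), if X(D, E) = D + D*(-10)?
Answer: 3683541/1448215 ≈ 2.5435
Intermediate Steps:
X(D, E) = -9*D (X(D, E) = D - 10*D = -9*D)
(-2308557 - 1374984)/(-1453624 + X(-601, 552)) = (-2308557 - 1374984)/(-1453624 - 9*(-601)) = -3683541/(-1453624 + 5409) = -3683541/(-1448215) = -3683541*(-1/1448215) = 3683541/1448215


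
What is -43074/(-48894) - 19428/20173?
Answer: -13496805/164389777 ≈ -0.082102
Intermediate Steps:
-43074/(-48894) - 19428/20173 = -43074*(-1/48894) - 19428*1/20173 = 7179/8149 - 19428/20173 = -13496805/164389777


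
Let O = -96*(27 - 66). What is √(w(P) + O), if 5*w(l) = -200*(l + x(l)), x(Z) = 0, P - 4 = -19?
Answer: 2*√1086 ≈ 65.909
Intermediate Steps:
P = -15 (P = 4 - 19 = -15)
w(l) = -40*l (w(l) = (-200*(l + 0))/5 = (-200*l)/5 = -40*l)
O = 3744 (O = -96*(-39) = 3744)
√(w(P) + O) = √(-40*(-15) + 3744) = √(600 + 3744) = √4344 = 2*√1086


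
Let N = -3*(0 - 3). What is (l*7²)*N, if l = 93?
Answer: 41013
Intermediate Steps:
N = 9 (N = -3*(-3) = 9)
(l*7²)*N = (93*7²)*9 = (93*49)*9 = 4557*9 = 41013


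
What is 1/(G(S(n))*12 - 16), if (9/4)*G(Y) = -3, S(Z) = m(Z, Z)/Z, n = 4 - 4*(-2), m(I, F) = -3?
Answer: -1/32 ≈ -0.031250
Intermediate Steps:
n = 12 (n = 4 + 8 = 12)
S(Z) = -3/Z
G(Y) = -4/3 (G(Y) = (4/9)*(-3) = -4/3)
1/(G(S(n))*12 - 16) = 1/(-4/3*12 - 16) = 1/(-16 - 16) = 1/(-32) = -1/32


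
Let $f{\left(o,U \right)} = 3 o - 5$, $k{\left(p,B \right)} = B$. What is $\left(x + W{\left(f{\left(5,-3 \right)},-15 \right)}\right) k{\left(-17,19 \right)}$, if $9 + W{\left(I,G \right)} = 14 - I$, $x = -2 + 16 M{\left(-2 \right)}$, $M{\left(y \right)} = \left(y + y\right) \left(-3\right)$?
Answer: $3515$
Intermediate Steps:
$f{\left(o,U \right)} = -5 + 3 o$
$M{\left(y \right)} = - 6 y$ ($M{\left(y \right)} = 2 y \left(-3\right) = - 6 y$)
$x = 190$ ($x = -2 + 16 \left(\left(-6\right) \left(-2\right)\right) = -2 + 16 \cdot 12 = -2 + 192 = 190$)
$W{\left(I,G \right)} = 5 - I$ ($W{\left(I,G \right)} = -9 - \left(-14 + I\right) = 5 - I$)
$\left(x + W{\left(f{\left(5,-3 \right)},-15 \right)}\right) k{\left(-17,19 \right)} = \left(190 + \left(5 - \left(-5 + 3 \cdot 5\right)\right)\right) 19 = \left(190 + \left(5 - \left(-5 + 15\right)\right)\right) 19 = \left(190 + \left(5 - 10\right)\right) 19 = \left(190 - 5\right) 19 = 185 \cdot 19 = 3515$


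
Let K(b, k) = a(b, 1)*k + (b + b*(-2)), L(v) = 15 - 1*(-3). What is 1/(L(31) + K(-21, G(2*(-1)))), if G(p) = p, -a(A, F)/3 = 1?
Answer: 1/45 ≈ 0.022222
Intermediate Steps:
a(A, F) = -3 (a(A, F) = -3*1 = -3)
L(v) = 18 (L(v) = 15 + 3 = 18)
K(b, k) = -b - 3*k (K(b, k) = -3*k + (b + b*(-2)) = -3*k + (b - 2*b) = -3*k - b = -b - 3*k)
1/(L(31) + K(-21, G(2*(-1)))) = 1/(18 + (-1*(-21) - 6*(-1))) = 1/(18 + (21 - 3*(-2))) = 1/(18 + (21 + 6)) = 1/(18 + 27) = 1/45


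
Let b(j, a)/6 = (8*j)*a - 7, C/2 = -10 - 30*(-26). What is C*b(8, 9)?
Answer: 5257560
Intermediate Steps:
C = 1540 (C = 2*(-10 - 30*(-26)) = 2*(-10 + 780) = 2*770 = 1540)
b(j, a) = -42 + 48*a*j (b(j, a) = 6*((8*j)*a - 7) = 6*(8*a*j - 7) = 6*(-7 + 8*a*j) = -42 + 48*a*j)
C*b(8, 9) = 1540*(-42 + 48*9*8) = 1540*(-42 + 3456) = 1540*3414 = 5257560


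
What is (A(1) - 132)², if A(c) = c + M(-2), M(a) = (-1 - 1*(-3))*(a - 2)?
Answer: 19321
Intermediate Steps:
M(a) = -4 + 2*a (M(a) = (-1 + 3)*(-2 + a) = 2*(-2 + a) = -4 + 2*a)
A(c) = -8 + c (A(c) = c + (-4 + 2*(-2)) = c + (-4 - 4) = c - 8 = -8 + c)
(A(1) - 132)² = ((-8 + 1) - 132)² = (-7 - 132)² = (-139)² = 19321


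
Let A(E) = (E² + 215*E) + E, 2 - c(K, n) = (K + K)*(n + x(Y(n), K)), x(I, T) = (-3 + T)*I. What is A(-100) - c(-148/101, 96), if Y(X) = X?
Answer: -108406402/10201 ≈ -10627.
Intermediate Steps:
x(I, T) = I*(-3 + T)
c(K, n) = 2 - 2*K*(n + n*(-3 + K)) (c(K, n) = 2 - (K + K)*(n + n*(-3 + K)) = 2 - 2*K*(n + n*(-3 + K)))
A(E) = E² + 216*E
A(-100) - c(-148/101, 96) = -100*(216 - 100) - (2 - 2*(-148/101)*96 - 2*(-148/101)*96*(-3 - 148/101)) = -100*116 - (2 - 2*(-148*1/101)*96 - 2*(-148*1/101)*96*(-3 - 148*1/101)) = -11600 - (2 - 2*(-148/101)*96 - 2*(-148/101)*96*(-3 - 148/101)) = -11600 - (2 + 28416/101 - 2*(-148/101)*96*(-451/101)) = -11600 - (2 + 28416/101 - 12815616/10201) = -11600 - 1*(-9925198/10201) = -11600 + 9925198/10201 = -108406402/10201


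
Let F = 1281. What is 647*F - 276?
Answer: 828531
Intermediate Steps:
647*F - 276 = 647*1281 - 276 = 828807 - 276 = 828531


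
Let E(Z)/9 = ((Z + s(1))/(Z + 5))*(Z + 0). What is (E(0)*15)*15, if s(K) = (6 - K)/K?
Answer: 0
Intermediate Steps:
s(K) = (6 - K)/K
E(Z) = 9*Z (E(Z) = 9*(((Z + (6 - 1*1)/1)/(Z + 5))*(Z + 0)) = 9*(((Z + 1*(6 - 1))/(5 + Z))*Z) = 9*(((Z + 1*5)/(5 + Z))*Z) = 9*(((Z + 5)/(5 + Z))*Z) = 9*(((5 + Z)/(5 + Z))*Z) = 9*(1*Z) = 9*Z)
(E(0)*15)*15 = ((9*0)*15)*15 = (0*15)*15 = 0*15 = 0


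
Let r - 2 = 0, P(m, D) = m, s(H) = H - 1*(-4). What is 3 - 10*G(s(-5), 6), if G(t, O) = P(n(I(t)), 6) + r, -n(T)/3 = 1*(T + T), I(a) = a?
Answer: -77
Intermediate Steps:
s(H) = 4 + H (s(H) = H + 4 = 4 + H)
n(T) = -6*T (n(T) = -3*(T + T) = -3*2*T = -6*T)
r = 2 (r = 2 + 0 = 2)
G(t, O) = 2 - 6*t (G(t, O) = -6*t + 2 = 2 - 6*t)
3 - 10*G(s(-5), 6) = 3 - 10*(2 - 6*(4 - 5)) = 3 - 10*(2 - 6*(-1)) = 3 - 10*(2 + 6) = 3 - 10*8 = 3 - 80 = -77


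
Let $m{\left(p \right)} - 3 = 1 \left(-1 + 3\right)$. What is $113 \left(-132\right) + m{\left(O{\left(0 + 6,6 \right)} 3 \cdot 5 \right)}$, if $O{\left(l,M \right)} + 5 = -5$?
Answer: $-14911$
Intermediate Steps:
$O{\left(l,M \right)} = -10$ ($O{\left(l,M \right)} = -5 - 5 = -10$)
$m{\left(p \right)} = 5$ ($m{\left(p \right)} = 3 + 1 \left(-1 + 3\right) = 3 + 1 \cdot 2 = 3 + 2 = 5$)
$113 \left(-132\right) + m{\left(O{\left(0 + 6,6 \right)} 3 \cdot 5 \right)} = 113 \left(-132\right) + 5 = -14916 + 5 = -14911$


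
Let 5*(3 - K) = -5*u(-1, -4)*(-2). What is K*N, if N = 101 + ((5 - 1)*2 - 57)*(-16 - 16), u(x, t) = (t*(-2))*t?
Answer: 111823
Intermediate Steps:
u(x, t) = -2*t**2 (u(x, t) = (-2*t)*t = -2*t**2)
N = 1669 (N = 101 + (4*2 - 57)*(-32) = 101 + (8 - 57)*(-32) = 101 - 49*(-32) = 101 + 1568 = 1669)
K = 67 (K = 3 - (-(-10)*(-4)**2)*(-2)/5 = 3 - (-(-10)*16)*(-2)/5 = 3 - (-5*(-32))*(-2)/5 = 3 - 32*(-2) = 3 - 1/5*(-320) = 3 + 64 = 67)
K*N = 67*1669 = 111823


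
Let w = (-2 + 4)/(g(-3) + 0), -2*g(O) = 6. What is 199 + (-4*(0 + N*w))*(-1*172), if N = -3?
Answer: 1575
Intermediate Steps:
g(O) = -3 (g(O) = -½*6 = -3)
w = -⅔ (w = (-2 + 4)/(-3 + 0) = 2/(-3) = 2*(-⅓) = -⅔ ≈ -0.66667)
199 + (-4*(0 + N*w))*(-1*172) = 199 + (-4*(0 - 3*(-⅔)))*(-1*172) = 199 - 4*(0 + 2)*(-172) = 199 - 4*2*(-172) = 199 - 8*(-172) = 199 + 1376 = 1575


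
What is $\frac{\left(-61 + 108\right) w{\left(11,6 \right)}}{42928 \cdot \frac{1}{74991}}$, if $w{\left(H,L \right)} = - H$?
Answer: $- \frac{38770347}{42928} \approx -903.15$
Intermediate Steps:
$\frac{\left(-61 + 108\right) w{\left(11,6 \right)}}{42928 \cdot \frac{1}{74991}} = \frac{\left(-61 + 108\right) \left(\left(-1\right) 11\right)}{42928 \cdot \frac{1}{74991}} = \frac{47 \left(-11\right)}{42928 \cdot \frac{1}{74991}} = - \frac{517}{\frac{42928}{74991}} = \left(-517\right) \frac{74991}{42928} = - \frac{38770347}{42928}$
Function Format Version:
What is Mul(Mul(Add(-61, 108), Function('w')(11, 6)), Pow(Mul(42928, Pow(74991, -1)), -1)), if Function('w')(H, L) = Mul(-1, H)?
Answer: Rational(-38770347, 42928) ≈ -903.15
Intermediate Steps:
Mul(Mul(Add(-61, 108), Function('w')(11, 6)), Pow(Mul(42928, Pow(74991, -1)), -1)) = Mul(Mul(Add(-61, 108), Mul(-1, 11)), Pow(Mul(42928, Pow(74991, -1)), -1)) = Mul(Mul(47, -11), Pow(Mul(42928, Rational(1, 74991)), -1)) = Mul(-517, Pow(Rational(42928, 74991), -1)) = Mul(-517, Rational(74991, 42928)) = Rational(-38770347, 42928)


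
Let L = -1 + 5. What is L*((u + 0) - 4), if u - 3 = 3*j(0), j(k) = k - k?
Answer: -4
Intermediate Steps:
j(k) = 0
u = 3 (u = 3 + 3*0 = 3 + 0 = 3)
L = 4
L*((u + 0) - 4) = 4*((3 + 0) - 4) = 4*(3 - 4) = 4*(-1) = -4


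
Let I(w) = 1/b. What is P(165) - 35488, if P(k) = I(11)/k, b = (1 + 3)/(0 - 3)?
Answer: -7807361/220 ≈ -35488.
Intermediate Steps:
b = -4/3 (b = 4/(-3) = 4*(-⅓) = -4/3 ≈ -1.3333)
I(w) = -¾ (I(w) = 1/(-4/3) = -¾)
P(k) = -3/(4*k)
P(165) - 35488 = -¾/165 - 35488 = -¾*1/165 - 35488 = -1/220 - 35488 = -7807361/220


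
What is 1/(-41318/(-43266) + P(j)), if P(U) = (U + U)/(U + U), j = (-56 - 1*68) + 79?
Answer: 21633/42292 ≈ 0.51151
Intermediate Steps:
j = -45 (j = (-56 - 68) + 79 = -124 + 79 = -45)
P(U) = 1 (P(U) = (2*U)/((2*U)) = (2*U)*(1/(2*U)) = 1)
1/(-41318/(-43266) + P(j)) = 1/(-41318/(-43266) + 1) = 1/(-41318*(-1/43266) + 1) = 1/(20659/21633 + 1) = 1/(42292/21633) = 21633/42292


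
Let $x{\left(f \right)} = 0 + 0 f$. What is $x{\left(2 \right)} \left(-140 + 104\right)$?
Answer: $0$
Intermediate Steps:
$x{\left(f \right)} = 0$ ($x{\left(f \right)} = 0 + 0 = 0$)
$x{\left(2 \right)} \left(-140 + 104\right) = 0 \left(-140 + 104\right) = 0 \left(-36\right) = 0$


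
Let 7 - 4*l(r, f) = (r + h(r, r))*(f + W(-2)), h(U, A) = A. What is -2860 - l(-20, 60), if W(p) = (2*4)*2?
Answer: -14487/4 ≈ -3621.8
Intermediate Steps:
W(p) = 16 (W(p) = 8*2 = 16)
l(r, f) = 7/4 - r*(16 + f)/2 (l(r, f) = 7/4 - (r + r)*(f + 16)/4 = 7/4 - 2*r*(16 + f)/4 = 7/4 - r*(16 + f)/2)
-2860 - l(-20, 60) = -2860 - (7/4 - 8*(-20) - 1/2*60*(-20)) = -2860 - (7/4 + 160 + 600) = -2860 - 1*3047/4 = -2860 - 3047/4 = -14487/4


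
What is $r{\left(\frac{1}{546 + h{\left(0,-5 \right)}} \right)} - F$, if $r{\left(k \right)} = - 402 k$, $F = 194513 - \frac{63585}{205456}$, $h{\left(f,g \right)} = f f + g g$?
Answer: $- \frac{22819412018165}{117315376} \approx -1.9451 \cdot 10^{5}$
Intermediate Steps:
$h{\left(f,g \right)} = f^{2} + g^{2}$
$F = \frac{39963799343}{205456}$ ($F = 194513 - \frac{63585}{205456} = \frac{39963799343}{205456} \approx 1.9451 \cdot 10^{5}$)
$r{\left(\frac{1}{546 + h{\left(0,-5 \right)}} \right)} - F = - \frac{402}{546 + \left(0^{2} + \left(-5\right)^{2}\right)} - \frac{39963799343}{205456} = - \frac{402}{546 + \left(0 + 25\right)} - \frac{39963799343}{205456} = - \frac{402}{546 + 25} - \frac{39963799343}{205456} = - \frac{402}{571} - \frac{39963799343}{205456} = - \frac{22819412018165}{117315376}$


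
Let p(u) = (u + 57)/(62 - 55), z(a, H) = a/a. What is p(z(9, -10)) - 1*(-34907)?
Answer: 244407/7 ≈ 34915.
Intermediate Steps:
z(a, H) = 1
p(u) = 57/7 + u/7 (p(u) = (57 + u)/7 = (57 + u)*(⅐) = 57/7 + u/7)
p(z(9, -10)) - 1*(-34907) = (57/7 + (⅐)*1) - 1*(-34907) = (57/7 + ⅐) + 34907 = 58/7 + 34907 = 244407/7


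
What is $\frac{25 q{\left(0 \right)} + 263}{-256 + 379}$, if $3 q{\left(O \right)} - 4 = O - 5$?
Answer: $\frac{764}{369} \approx 2.0705$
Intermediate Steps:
$q{\left(O \right)} = - \frac{1}{3} + \frac{O}{3}$ ($q{\left(O \right)} = \frac{4}{3} + \frac{O - 5}{3} = \frac{4}{3} + \frac{-5 + O}{3} = \frac{4}{3} + \left(- \frac{5}{3} + \frac{O}{3}\right) = - \frac{1}{3} + \frac{O}{3}$)
$\frac{25 q{\left(0 \right)} + 263}{-256 + 379} = \frac{25 \left(- \frac{1}{3} + \frac{1}{3} \cdot 0\right) + 263}{-256 + 379} = \frac{25 \left(- \frac{1}{3} + 0\right) + 263}{123} = \left(25 \left(- \frac{1}{3}\right) + 263\right) \frac{1}{123} = \left(- \frac{25}{3} + 263\right) \frac{1}{123} = \frac{764}{3} \cdot \frac{1}{123} = \frac{764}{369}$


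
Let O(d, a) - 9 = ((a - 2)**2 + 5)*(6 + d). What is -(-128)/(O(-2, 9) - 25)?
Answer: 16/25 ≈ 0.64000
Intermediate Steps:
O(d, a) = 9 + (5 + (-2 + a)**2)*(6 + d) (O(d, a) = 9 + ((a - 2)**2 + 5)*(6 + d) = 9 + ((-2 + a)**2 + 5)*(6 + d) = 9 + (5 + (-2 + a)**2)*(6 + d))
-(-128)/(O(-2, 9) - 25) = -(-128)/((39 + 5*(-2) + 6*(-2 + 9)**2 - 2*(-2 + 9)**2) - 25) = -(-128)/((39 - 10 + 6*7**2 - 2*7**2) - 25) = -(-128)/((39 - 10 + 6*49 - 2*49) - 25) = -(-128)/((39 - 10 + 294 - 98) - 25) = -(-128)/(225 - 25) = -(-128)/200 = -32*(-1/50) = 16/25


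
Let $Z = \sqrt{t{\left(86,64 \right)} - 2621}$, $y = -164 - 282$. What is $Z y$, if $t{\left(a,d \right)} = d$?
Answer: $- 446 i \sqrt{2557} \approx - 22553.0 i$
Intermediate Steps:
$y = -446$
$Z = i \sqrt{2557}$ ($Z = \sqrt{64 - 2621} = \sqrt{-2557} = i \sqrt{2557} \approx 50.567 i$)
$Z y = i \sqrt{2557} \left(-446\right) = - 446 i \sqrt{2557}$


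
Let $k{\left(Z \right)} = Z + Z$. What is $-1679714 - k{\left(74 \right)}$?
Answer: $-1679862$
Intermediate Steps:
$k{\left(Z \right)} = 2 Z$
$-1679714 - k{\left(74 \right)} = -1679714 - 2 \cdot 74 = -1679714 - 148 = -1679862$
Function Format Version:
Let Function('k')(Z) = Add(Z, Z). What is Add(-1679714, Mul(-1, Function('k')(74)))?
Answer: -1679862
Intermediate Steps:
Function('k')(Z) = Mul(2, Z)
Add(-1679714, Mul(-1, Function('k')(74))) = Add(-1679714, Mul(-1, Mul(2, 74))) = Add(-1679714, Mul(-1, 148)) = Add(-1679714, -148) = -1679862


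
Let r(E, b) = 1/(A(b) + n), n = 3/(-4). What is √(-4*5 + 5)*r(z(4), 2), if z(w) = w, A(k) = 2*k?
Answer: 4*I*√15/13 ≈ 1.1917*I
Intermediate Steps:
n = -¾ (n = 3*(-¼) = -¾ ≈ -0.75000)
r(E, b) = 1/(-¾ + 2*b) (r(E, b) = 1/(2*b - ¾) = 1/(-¾ + 2*b))
√(-4*5 + 5)*r(z(4), 2) = √(-4*5 + 5)*(4/(-3 + 8*2)) = √(-20 + 5)*(4/(-3 + 16)) = √(-15)*(4/13) = (I*√15)*(4*(1/13)) = (I*√15)*(4/13) = 4*I*√15/13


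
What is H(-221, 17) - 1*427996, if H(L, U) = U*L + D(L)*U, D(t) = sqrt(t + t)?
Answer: -431753 + 17*I*sqrt(442) ≈ -4.3175e+5 + 357.4*I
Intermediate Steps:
D(t) = sqrt(2)*sqrt(t) (D(t) = sqrt(2*t) = sqrt(2)*sqrt(t))
H(L, U) = L*U + U*sqrt(2)*sqrt(L) (H(L, U) = U*L + (sqrt(2)*sqrt(L))*U = L*U + U*sqrt(2)*sqrt(L))
H(-221, 17) - 1*427996 = 17*(-221 + sqrt(2)*sqrt(-221)) - 1*427996 = 17*(-221 + sqrt(2)*(I*sqrt(221))) - 427996 = 17*(-221 + I*sqrt(442)) - 427996 = (-3757 + 17*I*sqrt(442)) - 427996 = -431753 + 17*I*sqrt(442)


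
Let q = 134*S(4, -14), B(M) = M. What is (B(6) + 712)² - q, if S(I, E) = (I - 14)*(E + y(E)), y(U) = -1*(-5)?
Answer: 503464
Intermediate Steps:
y(U) = 5
S(I, E) = (-14 + I)*(5 + E) (S(I, E) = (I - 14)*(E + 5) = (-14 + I)*(5 + E))
q = 12060 (q = 134*(-70 - 14*(-14) + 5*4 - 14*4) = 134*(-70 + 196 + 20 - 56) = 134*90 = 12060)
(B(6) + 712)² - q = (6 + 712)² - 1*12060 = 718² - 12060 = 515524 - 12060 = 503464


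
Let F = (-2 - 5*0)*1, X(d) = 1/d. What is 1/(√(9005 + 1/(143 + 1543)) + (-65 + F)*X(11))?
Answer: 1242582/1829505697 + 121*√25597578666/1829505697 ≈ 0.011261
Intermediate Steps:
F = -2 (F = (-2 + 0)*1 = -2*1 = -2)
1/(√(9005 + 1/(143 + 1543)) + (-65 + F)*X(11)) = 1/(√(9005 + 1/(143 + 1543)) + (-65 - 2)/11) = 1/(√(9005 + 1/1686) - 67*1/11) = 1/(√(9005 + 1/1686) - 67/11) = 1/(√(15182431/1686) - 67/11) = 1/(√25597578666/1686 - 67/11) = 1/(-67/11 + √25597578666/1686)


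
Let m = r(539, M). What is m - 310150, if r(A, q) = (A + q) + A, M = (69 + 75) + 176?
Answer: -308752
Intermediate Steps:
M = 320 (M = 144 + 176 = 320)
r(A, q) = q + 2*A
m = 1398 (m = 320 + 2*539 = 320 + 1078 = 1398)
m - 310150 = 1398 - 310150 = -308752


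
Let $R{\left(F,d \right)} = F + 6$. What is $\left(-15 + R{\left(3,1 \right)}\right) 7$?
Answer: $-42$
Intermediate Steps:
$R{\left(F,d \right)} = 6 + F$
$\left(-15 + R{\left(3,1 \right)}\right) 7 = \left(-15 + \left(6 + 3\right)\right) 7 = \left(-15 + 9\right) 7 = \left(-6\right) 7 = -42$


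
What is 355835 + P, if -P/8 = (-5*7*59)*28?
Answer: 818395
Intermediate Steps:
P = 462560 (P = -8*-5*7*59*28 = -8*(-35*59)*28 = -(-16520)*28 = -8*(-57820) = 462560)
355835 + P = 355835 + 462560 = 818395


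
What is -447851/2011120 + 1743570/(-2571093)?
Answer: -517555007727/574530728240 ≈ -0.90083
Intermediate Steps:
-447851/2011120 + 1743570/(-2571093) = -447851*1/2011120 + 1743570*(-1/2571093) = -447851/2011120 - 193730/285677 = -517555007727/574530728240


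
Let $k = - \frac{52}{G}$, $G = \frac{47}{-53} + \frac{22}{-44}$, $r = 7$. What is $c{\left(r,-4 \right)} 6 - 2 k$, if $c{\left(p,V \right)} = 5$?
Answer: $- \frac{6614}{147} \approx -44.993$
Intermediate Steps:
$G = - \frac{147}{106}$ ($G = 47 \left(- \frac{1}{53}\right) + 22 \left(- \frac{1}{44}\right) = - \frac{47}{53} - \frac{1}{2} = - \frac{147}{106} \approx -1.3868$)
$k = \frac{5512}{147}$ ($k = - \frac{52}{- \frac{147}{106}} = \left(-52\right) \left(- \frac{106}{147}\right) = \frac{5512}{147} \approx 37.497$)
$c{\left(r,-4 \right)} 6 - 2 k = 5 \cdot 6 - \frac{11024}{147} = 30 - \frac{11024}{147} = - \frac{6614}{147}$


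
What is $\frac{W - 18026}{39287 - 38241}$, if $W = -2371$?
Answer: $- \frac{39}{2} \approx -19.5$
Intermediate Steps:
$\frac{W - 18026}{39287 - 38241} = \frac{-2371 - 18026}{39287 - 38241} = - \frac{20397}{1046} = \left(-20397\right) \frac{1}{1046} = - \frac{39}{2}$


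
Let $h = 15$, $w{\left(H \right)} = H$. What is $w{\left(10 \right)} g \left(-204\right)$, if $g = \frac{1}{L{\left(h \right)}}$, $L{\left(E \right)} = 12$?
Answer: $-170$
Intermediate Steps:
$g = \frac{1}{12} \approx 0.083333$
$w{\left(10 \right)} g \left(-204\right) = 10 \cdot \frac{1}{12} \left(-204\right) = \frac{5}{6} \left(-204\right) = -170$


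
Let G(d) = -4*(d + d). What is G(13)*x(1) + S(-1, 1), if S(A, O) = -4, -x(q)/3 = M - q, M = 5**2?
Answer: 7484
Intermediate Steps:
M = 25
G(d) = -8*d
x(q) = -75 + 3*q (x(q) = -3*(25 - q) = -75 + 3*q)
G(13)*x(1) + S(-1, 1) = (-8*13)*(-75 + 3*1) - 4 = -104*(-75 + 3) - 4 = -104*(-72) - 4 = 7488 - 4 = 7484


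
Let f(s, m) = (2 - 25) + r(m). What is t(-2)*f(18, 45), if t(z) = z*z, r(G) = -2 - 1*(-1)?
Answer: -96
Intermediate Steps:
r(G) = -1 (r(G) = -2 + 1 = -1)
t(z) = z²
f(s, m) = -24 (f(s, m) = (2 - 25) - 1 = -23 - 1 = -24)
t(-2)*f(18, 45) = (-2)²*(-24) = 4*(-24) = -96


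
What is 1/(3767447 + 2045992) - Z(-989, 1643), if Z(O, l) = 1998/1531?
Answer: -11615249591/8900375109 ≈ -1.3050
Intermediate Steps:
Z(O, l) = 1998/1531 (Z(O, l) = 1998*(1/1531) = 1998/1531)
1/(3767447 + 2045992) - Z(-989, 1643) = 1/(3767447 + 2045992) - 1*1998/1531 = 1/5813439 - 1998/1531 = -11615249591/8900375109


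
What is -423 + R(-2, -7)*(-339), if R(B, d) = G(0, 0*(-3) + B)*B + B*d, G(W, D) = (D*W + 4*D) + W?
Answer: -10593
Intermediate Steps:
G(W, D) = W + 4*D + D*W (G(W, D) = (4*D + D*W) + W = W + 4*D + D*W)
R(B, d) = 4*B**2 + B*d (R(B, d) = (0 + 4*(0*(-3) + B) + (0*(-3) + B)*0)*B + B*d = (0 + 4*(0 + B) + (0 + B)*0)*B + B*d = (0 + 4*B + B*0)*B + B*d = (0 + 4*B + 0)*B + B*d = (4*B)*B + B*d = 4*B**2 + B*d)
-423 + R(-2, -7)*(-339) = -423 - 2*(-7 + 4*(-2))*(-339) = -423 - 2*(-7 - 8)*(-339) = -423 - 2*(-15)*(-339) = -423 + 30*(-339) = -423 - 10170 = -10593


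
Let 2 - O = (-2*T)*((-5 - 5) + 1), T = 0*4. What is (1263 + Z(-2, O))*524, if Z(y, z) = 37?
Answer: 681200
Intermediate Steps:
T = 0
O = 2 (O = 2 - (-2*0)*((-5 - 5) + 1) = 2 - 0*(-10 + 1) = 2 - 0*(-9) = 2 - 1*0 = 2 + 0 = 2)
(1263 + Z(-2, O))*524 = (1263 + 37)*524 = 1300*524 = 681200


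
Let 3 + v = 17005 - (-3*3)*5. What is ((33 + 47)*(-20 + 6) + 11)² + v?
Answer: 1246928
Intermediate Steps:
v = 17047 (v = -3 + (17005 - (-3*3)*5) = -3 + (17005 - (-9)*5) = -3 + (17005 - 1*(-45)) = -3 + (17005 + 45) = -3 + 17050 = 17047)
((33 + 47)*(-20 + 6) + 11)² + v = ((33 + 47)*(-20 + 6) + 11)² + 17047 = (80*(-14) + 11)² + 17047 = (-1120 + 11)² + 17047 = (-1109)² + 17047 = 1229881 + 17047 = 1246928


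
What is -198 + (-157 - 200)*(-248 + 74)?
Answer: 61920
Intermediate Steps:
-198 + (-157 - 200)*(-248 + 74) = -198 - 357*(-174) = -198 + 62118 = 61920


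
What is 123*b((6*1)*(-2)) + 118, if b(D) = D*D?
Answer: 17830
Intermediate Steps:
b(D) = D**2
123*b((6*1)*(-2)) + 118 = 123*((6*1)*(-2))**2 + 118 = 123*(6*(-2))**2 + 118 = 123*(-12)**2 + 118 = 123*144 + 118 = 17712 + 118 = 17830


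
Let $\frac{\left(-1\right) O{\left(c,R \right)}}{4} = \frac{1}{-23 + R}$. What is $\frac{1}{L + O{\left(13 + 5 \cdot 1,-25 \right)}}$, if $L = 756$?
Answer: $\frac{12}{9073} \approx 0.0013226$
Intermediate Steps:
$O{\left(c,R \right)} = - \frac{4}{-23 + R}$
$\frac{1}{L + O{\left(13 + 5 \cdot 1,-25 \right)}} = \frac{1}{756 - \frac{4}{-23 - 25}} = \frac{1}{756 - \frac{4}{-48}} = \frac{1}{756 - - \frac{1}{12}} = \frac{1}{756 + \frac{1}{12}} = \frac{1}{\frac{9073}{12}} = \frac{12}{9073}$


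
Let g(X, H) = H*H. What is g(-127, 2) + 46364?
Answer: 46368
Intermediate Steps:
g(X, H) = H**2
g(-127, 2) + 46364 = 2**2 + 46364 = 4 + 46364 = 46368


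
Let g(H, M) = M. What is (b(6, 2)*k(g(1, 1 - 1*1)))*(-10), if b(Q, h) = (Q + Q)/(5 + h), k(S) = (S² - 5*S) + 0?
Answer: 0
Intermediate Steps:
k(S) = S² - 5*S
b(Q, h) = 2*Q/(5 + h) (b(Q, h) = (2*Q)/(5 + h) = 2*Q/(5 + h))
(b(6, 2)*k(g(1, 1 - 1*1)))*(-10) = ((2*6/(5 + 2))*((1 - 1*1)*(-5 + (1 - 1*1))))*(-10) = ((2*6/7)*((1 - 1)*(-5 + (1 - 1))))*(-10) = ((2*6*(⅐))*(0*(-5 + 0)))*(-10) = (12*(0*(-5))/7)*(-10) = ((12/7)*0)*(-10) = 0*(-10) = 0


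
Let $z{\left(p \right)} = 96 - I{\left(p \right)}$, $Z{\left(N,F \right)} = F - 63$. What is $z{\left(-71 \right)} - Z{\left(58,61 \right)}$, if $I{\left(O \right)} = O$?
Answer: $169$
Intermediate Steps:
$Z{\left(N,F \right)} = -63 + F$
$z{\left(p \right)} = 96 - p$
$z{\left(-71 \right)} - Z{\left(58,61 \right)} = \left(96 - -71\right) - \left(-63 + 61\right) = \left(96 + 71\right) - -2 = 167 + 2 = 169$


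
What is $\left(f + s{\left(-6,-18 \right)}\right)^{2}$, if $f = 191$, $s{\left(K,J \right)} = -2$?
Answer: $35721$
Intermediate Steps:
$\left(f + s{\left(-6,-18 \right)}\right)^{2} = \left(191 - 2\right)^{2} = 189^{2} = 35721$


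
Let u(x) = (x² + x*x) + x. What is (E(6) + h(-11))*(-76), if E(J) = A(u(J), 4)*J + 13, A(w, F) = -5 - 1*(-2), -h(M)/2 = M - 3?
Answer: -1748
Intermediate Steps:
h(M) = 6 - 2*M (h(M) = -2*(M - 3) = -2*(-3 + M) = 6 - 2*M)
u(x) = x + 2*x² (u(x) = (x² + x²) + x = 2*x² + x = x + 2*x²)
A(w, F) = -3 (A(w, F) = -5 + 2 = -3)
E(J) = 13 - 3*J (E(J) = -3*J + 13 = 13 - 3*J)
(E(6) + h(-11))*(-76) = ((13 - 3*6) + (6 - 2*(-11)))*(-76) = ((13 - 18) + (6 + 22))*(-76) = (-5 + 28)*(-76) = 23*(-76) = -1748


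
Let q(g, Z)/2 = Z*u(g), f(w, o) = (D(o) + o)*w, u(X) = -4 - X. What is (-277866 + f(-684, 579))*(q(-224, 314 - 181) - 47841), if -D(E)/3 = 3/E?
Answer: -1388921782086/193 ≈ -7.1965e+9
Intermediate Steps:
D(E) = -9/E
f(w, o) = w*(o - 9/o) (f(w, o) = (-9/o + o)*w = (o - 9/o)*w = w*(o - 9/o))
q(g, Z) = 2*Z*(-4 - g) (q(g, Z) = 2*(Z*(-4 - g)) = 2*Z*(-4 - g))
(-277866 + f(-684, 579))*(q(-224, 314 - 181) - 47841) = (-277866 - 684*(-9 + 579²)/579)*(-2*(314 - 181)*(4 - 224) - 47841) = (-277866 - 684*1/579*(-9 + 335241))*(-2*133*(-220) - 47841) = (-277866 - 684*1/579*335232)*(58520 - 47841) = (-277866 - 76432896/193)*10679 = -130061034/193*10679 = -1388921782086/193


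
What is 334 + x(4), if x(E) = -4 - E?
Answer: 326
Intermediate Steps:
334 + x(4) = 334 + (-4 - 1*4) = 334 + (-4 - 4) = 334 - 8 = 326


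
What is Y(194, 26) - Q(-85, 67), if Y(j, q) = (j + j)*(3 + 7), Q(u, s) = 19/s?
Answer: 259941/67 ≈ 3879.7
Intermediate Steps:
Y(j, q) = 20*j (Y(j, q) = (2*j)*10 = 20*j)
Y(194, 26) - Q(-85, 67) = 20*194 - 19/67 = 3880 - 19/67 = 259941/67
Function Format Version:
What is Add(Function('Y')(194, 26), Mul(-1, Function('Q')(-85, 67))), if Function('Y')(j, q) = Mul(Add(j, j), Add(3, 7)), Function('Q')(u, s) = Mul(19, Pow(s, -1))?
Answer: Rational(259941, 67) ≈ 3879.7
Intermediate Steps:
Function('Y')(j, q) = Mul(20, j) (Function('Y')(j, q) = Mul(Mul(2, j), 10) = Mul(20, j))
Add(Function('Y')(194, 26), Mul(-1, Function('Q')(-85, 67))) = Add(Mul(20, 194), Mul(-1, Mul(19, Pow(67, -1)))) = Add(3880, Mul(-1, Mul(19, Rational(1, 67)))) = Add(3880, Mul(-1, Rational(19, 67))) = Add(3880, Rational(-19, 67)) = Rational(259941, 67)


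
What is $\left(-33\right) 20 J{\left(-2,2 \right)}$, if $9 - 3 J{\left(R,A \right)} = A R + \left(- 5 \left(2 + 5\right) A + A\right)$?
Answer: $-17820$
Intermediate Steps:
$J{\left(R,A \right)} = 3 + \frac{34 A}{3} - \frac{A R}{3}$ ($J{\left(R,A \right)} = 3 - \frac{A R + \left(- 5 \left(2 + 5\right) A + A\right)}{3} = 3 - \frac{A R + \left(\left(-5\right) 7 A + A\right)}{3} = 3 - \frac{A R + \left(- 35 A + A\right)}{3} = 3 - \frac{A R - 34 A}{3} = 3 - \frac{- 34 A + A R}{3} = 3 - \left(- \frac{34 A}{3} + \frac{A R}{3}\right) = 3 + \frac{34 A}{3} - \frac{A R}{3}$)
$\left(-33\right) 20 J{\left(-2,2 \right)} = \left(-33\right) 20 \left(3 + \frac{34}{3} \cdot 2 - \frac{2}{3} \left(-2\right)\right) = - 660 \left(3 + \frac{68}{3} + \frac{4}{3}\right) = \left(-660\right) 27 = -17820$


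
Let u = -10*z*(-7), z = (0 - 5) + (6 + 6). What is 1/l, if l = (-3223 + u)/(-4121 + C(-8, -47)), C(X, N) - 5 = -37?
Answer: 4153/2733 ≈ 1.5196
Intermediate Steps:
z = 7 (z = -5 + 12 = 7)
C(X, N) = -32 (C(X, N) = 5 - 37 = -32)
u = 490 (u = -10*7*(-7) = -70*(-7) = 490)
l = 2733/4153 (l = (-3223 + 490)/(-4121 - 32) = -2733/(-4153) = -2733*(-1/4153) = 2733/4153 ≈ 0.65808)
1/l = 1/(2733/4153) = 4153/2733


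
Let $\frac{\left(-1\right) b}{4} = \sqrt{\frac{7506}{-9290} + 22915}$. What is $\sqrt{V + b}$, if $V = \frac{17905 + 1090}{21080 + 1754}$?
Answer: $\frac{\sqrt{190983853211750 - 197703165520 \sqrt{494397180190}}}{15151990} \approx 24.59 i$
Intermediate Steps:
$V = \frac{18995}{22834} \approx 0.83187$
$b = - \frac{4 \sqrt{494397180190}}{4645}$ ($b = - 4 \sqrt{\frac{7506}{-9290} + 22915} = - 4 \sqrt{7506 \left(- \frac{1}{9290}\right) + 22915} = - 4 \sqrt{- \frac{3753}{4645} + 22915} = - 4 \sqrt{\frac{106436422}{4645}} = - 4 \frac{\sqrt{494397180190}}{4645} = - \frac{4 \sqrt{494397180190}}{4645} \approx -605.5$)
$\sqrt{V + b} = \sqrt{\frac{18995}{22834} - \frac{4 \sqrt{494397180190}}{4645}}$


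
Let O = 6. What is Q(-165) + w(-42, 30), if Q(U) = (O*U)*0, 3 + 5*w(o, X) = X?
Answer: 27/5 ≈ 5.4000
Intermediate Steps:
w(o, X) = -3/5 + X/5
Q(U) = 0 (Q(U) = (6*U)*0 = 0)
Q(-165) + w(-42, 30) = 0 + (-3/5 + (1/5)*30) = 0 + (-3/5 + 6) = 0 + 27/5 = 27/5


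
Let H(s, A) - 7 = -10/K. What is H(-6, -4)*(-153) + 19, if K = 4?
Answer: -1339/2 ≈ -669.50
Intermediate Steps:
H(s, A) = 9/2 (H(s, A) = 7 - 10/4 = 7 - 10*¼ = 7 - 5/2 = 9/2)
H(-6, -4)*(-153) + 19 = (9/2)*(-153) + 19 = -1377/2 + 19 = -1339/2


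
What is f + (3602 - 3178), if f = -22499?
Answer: -22075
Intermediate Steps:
f + (3602 - 3178) = -22499 + (3602 - 3178) = -22499 + 424 = -22075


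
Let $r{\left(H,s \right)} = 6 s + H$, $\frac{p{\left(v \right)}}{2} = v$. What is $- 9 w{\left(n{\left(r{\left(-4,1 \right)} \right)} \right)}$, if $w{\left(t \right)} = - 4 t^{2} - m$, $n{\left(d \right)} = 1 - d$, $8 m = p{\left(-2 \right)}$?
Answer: $\frac{63}{2} \approx 31.5$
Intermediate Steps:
$p{\left(v \right)} = 2 v$
$r{\left(H,s \right)} = H + 6 s$
$m = - \frac{1}{2}$ ($m = \frac{2 \left(-2\right)}{8} = \frac{1}{8} \left(-4\right) = - \frac{1}{2} \approx -0.5$)
$w{\left(t \right)} = \frac{1}{2} - 4 t^{2}$ ($w{\left(t \right)} = - 4 t^{2} - - \frac{1}{2} = - 4 t^{2} + \frac{1}{2} = \frac{1}{2} - 4 t^{2}$)
$- 9 w{\left(n{\left(r{\left(-4,1 \right)} \right)} \right)} = - 9 \left(\frac{1}{2} - 4 \left(1 - \left(-4 + 6 \cdot 1\right)\right)^{2}\right) = - 9 \left(\frac{1}{2} - 4 \left(1 - \left(-4 + 6\right)\right)^{2}\right) = - 9 \left(\frac{1}{2} - 4 \left(1 - 2\right)^{2}\right) = - 9 \left(\frac{1}{2} - 4 \left(-1\right)^{2}\right) = - 9 \left(\frac{1}{2} - 4\right) = \left(-9\right) \left(- \frac{7}{2}\right) = \frac{63}{2}$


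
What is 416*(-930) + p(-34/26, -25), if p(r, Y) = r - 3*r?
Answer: -5029406/13 ≈ -3.8688e+5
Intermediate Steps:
p(r, Y) = -2*r
416*(-930) + p(-34/26, -25) = 416*(-930) - (-68)/26 = -386880 - (-68)/26 = -386880 - 2*(-17/13) = -386880 + 34/13 = -5029406/13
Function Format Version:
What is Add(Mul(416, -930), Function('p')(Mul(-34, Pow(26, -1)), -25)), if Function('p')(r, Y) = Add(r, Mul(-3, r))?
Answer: Rational(-5029406, 13) ≈ -3.8688e+5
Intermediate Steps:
Function('p')(r, Y) = Mul(-2, r)
Add(Mul(416, -930), Function('p')(Mul(-34, Pow(26, -1)), -25)) = Add(Mul(416, -930), Mul(-2, Mul(-34, Pow(26, -1)))) = Add(-386880, Mul(-2, Mul(-34, Rational(1, 26)))) = Add(-386880, Mul(-2, Rational(-17, 13))) = Add(-386880, Rational(34, 13)) = Rational(-5029406, 13)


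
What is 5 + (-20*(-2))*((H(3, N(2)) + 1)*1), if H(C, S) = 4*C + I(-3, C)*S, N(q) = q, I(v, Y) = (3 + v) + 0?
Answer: 525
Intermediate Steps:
I(v, Y) = 3 + v
H(C, S) = 4*C (H(C, S) = 4*C + (3 - 3)*S = 4*C + 0*S = 4*C + 0 = 4*C)
5 + (-20*(-2))*((H(3, N(2)) + 1)*1) = 5 + (-20*(-2))*((4*3 + 1)*1) = 5 + 40*((12 + 1)*1) = 5 + 40*(13*1) = 5 + 40*13 = 5 + 520 = 525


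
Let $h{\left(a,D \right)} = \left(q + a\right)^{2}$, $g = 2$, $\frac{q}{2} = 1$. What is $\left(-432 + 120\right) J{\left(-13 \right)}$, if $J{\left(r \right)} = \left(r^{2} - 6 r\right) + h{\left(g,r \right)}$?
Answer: $-82056$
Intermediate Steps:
$q = 2$ ($q = 2 \cdot 1 = 2$)
$h{\left(a,D \right)} = \left(2 + a\right)^{2}$
$J{\left(r \right)} = 16 + r^{2} - 6 r$ ($J{\left(r \right)} = \left(r^{2} - 6 r\right) + \left(2 + 2\right)^{2} = \left(r^{2} - 6 r\right) + 4^{2} = \left(r^{2} - 6 r\right) + 16 = 16 + r^{2} - 6 r$)
$\left(-432 + 120\right) J{\left(-13 \right)} = \left(-432 + 120\right) \left(16 + \left(-13\right)^{2} - -78\right) = - 312 \left(16 + 169 + 78\right) = \left(-312\right) 263 = -82056$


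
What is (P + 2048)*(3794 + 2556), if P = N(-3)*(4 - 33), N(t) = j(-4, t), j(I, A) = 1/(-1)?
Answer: 13188950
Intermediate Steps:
j(I, A) = -1
N(t) = -1
P = 29 (P = -(4 - 33) = -1*(-29) = 29)
(P + 2048)*(3794 + 2556) = (29 + 2048)*(3794 + 2556) = 2077*6350 = 13188950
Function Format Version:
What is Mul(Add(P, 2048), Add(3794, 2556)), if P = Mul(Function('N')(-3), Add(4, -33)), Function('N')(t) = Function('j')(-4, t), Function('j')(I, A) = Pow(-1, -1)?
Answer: 13188950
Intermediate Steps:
Function('j')(I, A) = -1
Function('N')(t) = -1
P = 29 (P = Mul(-1, Add(4, -33)) = Mul(-1, -29) = 29)
Mul(Add(P, 2048), Add(3794, 2556)) = Mul(Add(29, 2048), Add(3794, 2556)) = Mul(2077, 6350) = 13188950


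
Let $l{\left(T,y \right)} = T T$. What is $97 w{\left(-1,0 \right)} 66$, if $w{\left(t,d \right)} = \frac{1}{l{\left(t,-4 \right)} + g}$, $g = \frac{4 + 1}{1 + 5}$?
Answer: $3492$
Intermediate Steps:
$l{\left(T,y \right)} = T^{2}$
$g = \frac{5}{6} \approx 0.83333$
$w{\left(t,d \right)} = \frac{1}{\frac{5}{6} + t^{2}}$ ($w{\left(t,d \right)} = \frac{1}{t^{2} + \frac{5}{6}} = \frac{1}{\frac{5}{6} + t^{2}}$)
$97 w{\left(-1,0 \right)} 66 = 97 \frac{6}{5 + 6 \left(-1\right)^{2}} \cdot 66 = 97 \frac{6}{5 + 6 \cdot 1} \cdot 66 = 97 \frac{6}{5 + 6} \cdot 66 = 97 \cdot \frac{6}{11} \cdot 66 = \frac{582}{11} \cdot 66 = 3492$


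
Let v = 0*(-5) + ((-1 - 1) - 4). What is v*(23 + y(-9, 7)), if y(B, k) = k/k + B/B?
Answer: -150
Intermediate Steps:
y(B, k) = 2 (y(B, k) = 1 + 1 = 2)
v = -6 (v = 0 + (-2 - 4) = 0 - 6 = -6)
v*(23 + y(-9, 7)) = -6*(23 + 2) = -6*25 = -150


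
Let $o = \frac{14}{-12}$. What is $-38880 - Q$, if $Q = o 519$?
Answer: $- \frac{76549}{2} \approx -38275.0$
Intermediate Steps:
$o = - \frac{7}{6}$ ($o = 14 \left(- \frac{1}{12}\right) = - \frac{7}{6} \approx -1.1667$)
$Q = - \frac{1211}{2}$ ($Q = \left(- \frac{7}{6}\right) 519 = - \frac{1211}{2} \approx -605.5$)
$-38880 - Q = -38880 - - \frac{1211}{2} = -38880 + \frac{1211}{2} = - \frac{76549}{2}$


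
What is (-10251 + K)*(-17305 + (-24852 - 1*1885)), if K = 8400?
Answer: 81521742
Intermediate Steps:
(-10251 + K)*(-17305 + (-24852 - 1*1885)) = (-10251 + 8400)*(-17305 + (-24852 - 1*1885)) = -1851*(-17305 + (-24852 - 1885)) = -1851*(-17305 - 26737) = -1851*(-44042) = 81521742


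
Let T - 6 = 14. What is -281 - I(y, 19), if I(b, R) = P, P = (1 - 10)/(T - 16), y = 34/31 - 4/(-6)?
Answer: -1115/4 ≈ -278.75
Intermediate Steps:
T = 20 (T = 6 + 14 = 20)
y = 164/93 (y = 34*(1/31) - 4*(-⅙) = 34/31 + ⅔ = 164/93 ≈ 1.7634)
P = -9/4 (P = (1 - 10)/(20 - 16) = -9/4 ≈ -2.2500)
I(b, R) = -9/4
-281 - I(y, 19) = -281 - 1*(-9/4) = -281 + 9/4 = -1115/4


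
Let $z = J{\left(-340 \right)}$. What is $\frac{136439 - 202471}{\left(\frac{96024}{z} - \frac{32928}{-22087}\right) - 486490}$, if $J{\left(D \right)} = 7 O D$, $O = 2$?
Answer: $\frac{867777026480}{6393582772951} \approx 0.13573$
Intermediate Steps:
$J{\left(D \right)} = 14 D$ ($J{\left(D \right)} = 7 \cdot 2 D = 14 D$)
$z = -4760$ ($z = 14 \left(-340\right) = -4760$)
$\frac{136439 - 202471}{\left(\frac{96024}{z} - \frac{32928}{-22087}\right) - 486490} = \frac{136439 - 202471}{\left(\frac{96024}{-4760} - \frac{32928}{-22087}\right) - 486490} = - \frac{66032}{\left(96024 \left(- \frac{1}{4760}\right) - - \frac{32928}{22087}\right) - 486490} = - \frac{66032}{\left(- \frac{12003}{595} + \frac{32928}{22087}\right) - 486490} = - \frac{66032}{- \frac{245518101}{13141765} - 486490} = - \frac{66032}{- \frac{6393582772951}{13141765}} = \left(-66032\right) \left(- \frac{13141765}{6393582772951}\right) = \frac{867777026480}{6393582772951}$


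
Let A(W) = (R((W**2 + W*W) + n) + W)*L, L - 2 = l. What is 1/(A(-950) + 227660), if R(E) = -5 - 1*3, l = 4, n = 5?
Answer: 1/221912 ≈ 4.5063e-6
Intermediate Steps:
L = 6 (L = 2 + 4 = 6)
R(E) = -8 (R(E) = -5 - 3 = -8)
A(W) = -48 + 6*W (A(W) = (-8 + W)*6 = -48 + 6*W)
1/(A(-950) + 227660) = 1/((-48 + 6*(-950)) + 227660) = 1/((-48 - 5700) + 227660) = 1/(-5748 + 227660) = 1/221912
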